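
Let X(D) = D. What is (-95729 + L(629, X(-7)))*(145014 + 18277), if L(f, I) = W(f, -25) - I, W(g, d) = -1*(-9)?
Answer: -15629071483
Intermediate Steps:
W(g, d) = 9
L(f, I) = 9 - I
(-95729 + L(629, X(-7)))*(145014 + 18277) = (-95729 + (9 - 1*(-7)))*(145014 + 18277) = (-95729 + (9 + 7))*163291 = (-95729 + 16)*163291 = -95713*163291 = -15629071483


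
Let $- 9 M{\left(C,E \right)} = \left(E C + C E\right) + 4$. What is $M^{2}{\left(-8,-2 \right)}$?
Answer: $16$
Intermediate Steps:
$M{\left(C,E \right)} = - \frac{4}{9} - \frac{2 C E}{9}$ ($M{\left(C,E \right)} = - \frac{\left(E C + C E\right) + 4}{9} = - \frac{\left(C E + C E\right) + 4}{9} = - \frac{2 C E + 4}{9} = - \frac{4 + 2 C E}{9} = - \frac{4}{9} - \frac{2 C E}{9}$)
$M^{2}{\left(-8,-2 \right)} = \left(- \frac{4}{9} - \left(- \frac{16}{9}\right) \left(-2\right)\right)^{2} = \left(- \frac{4}{9} - \frac{32}{9}\right)^{2} = \left(-4\right)^{2} = 16$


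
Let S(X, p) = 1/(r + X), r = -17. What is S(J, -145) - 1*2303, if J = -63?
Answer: -184241/80 ≈ -2303.0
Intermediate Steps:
S(X, p) = 1/(-17 + X)
S(J, -145) - 1*2303 = 1/(-17 - 63) - 1*2303 = 1/(-80) - 2303 = -1/80 - 2303 = -184241/80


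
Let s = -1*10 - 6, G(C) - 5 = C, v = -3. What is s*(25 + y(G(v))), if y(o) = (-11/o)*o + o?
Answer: -256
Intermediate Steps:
G(C) = 5 + C
y(o) = -11 + o
s = -16 (s = -10 - 6 = -16)
s*(25 + y(G(v))) = -16*(25 + (-11 + (5 - 3))) = -16*(25 + (-11 + 2)) = -16*(25 - 9) = -16*16 = -256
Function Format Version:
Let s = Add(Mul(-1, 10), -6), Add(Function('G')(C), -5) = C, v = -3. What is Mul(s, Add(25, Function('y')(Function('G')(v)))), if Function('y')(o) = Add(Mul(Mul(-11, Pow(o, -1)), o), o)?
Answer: -256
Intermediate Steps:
Function('G')(C) = Add(5, C)
Function('y')(o) = Add(-11, o)
s = -16 (s = Add(-10, -6) = -16)
Mul(s, Add(25, Function('y')(Function('G')(v)))) = Mul(-16, Add(25, Add(-11, Add(5, -3)))) = Mul(-16, Add(25, Add(-11, 2))) = Mul(-16, Add(25, -9)) = Mul(-16, 16) = -256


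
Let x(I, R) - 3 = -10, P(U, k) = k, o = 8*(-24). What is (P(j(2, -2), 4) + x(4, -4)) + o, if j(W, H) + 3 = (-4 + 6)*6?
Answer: -195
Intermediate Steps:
o = -192
j(W, H) = 9 (j(W, H) = -3 + (-4 + 6)*6 = -3 + 2*6 = -3 + 12 = 9)
x(I, R) = -7 (x(I, R) = 3 - 10 = -7)
(P(j(2, -2), 4) + x(4, -4)) + o = (4 - 7) - 192 = -3 - 192 = -195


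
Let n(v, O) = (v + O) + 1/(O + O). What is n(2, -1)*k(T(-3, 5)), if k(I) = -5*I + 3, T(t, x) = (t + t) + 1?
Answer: 14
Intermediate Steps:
T(t, x) = 1 + 2*t (T(t, x) = 2*t + 1 = 1 + 2*t)
k(I) = 3 - 5*I
n(v, O) = O + v + 1/(2*O) (n(v, O) = (O + v) + 1/(2*O) = O + v + 1/(2*O))
n(2, -1)*k(T(-3, 5)) = (-1 + 2 + (½)/(-1))*(3 - 5*(1 + 2*(-3))) = (-1 + 2 + (½)*(-1))*(3 - 5*(1 - 6)) = (-1 + 2 - ½)*(3 - 5*(-5)) = (3 + 25)/2 = (½)*28 = 14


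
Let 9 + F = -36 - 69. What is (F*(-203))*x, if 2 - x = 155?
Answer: -3540726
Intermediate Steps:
x = -153 (x = 2 - 1*155 = 2 - 155 = -153)
F = -114 (F = -9 + (-36 - 69) = -9 - 105 = -114)
(F*(-203))*x = -114*(-203)*(-153) = 23142*(-153) = -3540726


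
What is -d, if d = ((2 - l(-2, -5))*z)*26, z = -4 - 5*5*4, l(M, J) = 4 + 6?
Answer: -21632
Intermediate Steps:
l(M, J) = 10
z = -104 (z = -4 - 25*4 = -4 - 100 = -104)
d = 21632 (d = ((2 - 1*10)*(-104))*26 = ((2 - 10)*(-104))*26 = -8*(-104)*26 = 832*26 = 21632)
-d = -1*21632 = -21632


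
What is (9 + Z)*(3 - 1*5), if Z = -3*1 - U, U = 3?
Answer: -6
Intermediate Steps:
Z = -6 (Z = -3*1 - 1*3 = -3 - 3 = -6)
(9 + Z)*(3 - 1*5) = (9 - 6)*(3 - 1*5) = 3*(3 - 5) = 3*(-2) = -6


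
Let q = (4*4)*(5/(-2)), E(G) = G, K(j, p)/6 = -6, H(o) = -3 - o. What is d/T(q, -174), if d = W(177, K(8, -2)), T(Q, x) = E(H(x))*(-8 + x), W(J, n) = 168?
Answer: -4/741 ≈ -0.0053981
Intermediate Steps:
K(j, p) = -36 (K(j, p) = 6*(-6) = -36)
q = -40 (q = 16*(5*(-½)) = 16*(-5/2) = -40)
T(Q, x) = (-8 + x)*(-3 - x) (T(Q, x) = (-3 - x)*(-8 + x) = (-8 + x)*(-3 - x))
d = 168
d/T(q, -174) = 168/((-(-8 - 174)*(3 - 174))) = 168/((-1*(-182)*(-171))) = 168/(-31122) = 168*(-1/31122) = -4/741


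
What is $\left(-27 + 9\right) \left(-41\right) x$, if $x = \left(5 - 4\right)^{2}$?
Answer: $738$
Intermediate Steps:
$x = 1$ ($x = 1^{2} = 1$)
$\left(-27 + 9\right) \left(-41\right) x = \left(-27 + 9\right) \left(-41\right) 1 = \left(-18\right) \left(-41\right) 1 = 738 \cdot 1 = 738$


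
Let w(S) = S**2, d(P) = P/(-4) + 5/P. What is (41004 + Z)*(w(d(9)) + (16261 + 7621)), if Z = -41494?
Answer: -7583924285/648 ≈ -1.1704e+7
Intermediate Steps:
d(P) = 5/P - P/4 (d(P) = P*(-1/4) + 5/P = -P/4 + 5/P = 5/P - P/4)
(41004 + Z)*(w(d(9)) + (16261 + 7621)) = (41004 - 41494)*((5/9 - 1/4*9)**2 + (16261 + 7621)) = -490*((5*(1/9) - 9/4)**2 + 23882) = -490*((5/9 - 9/4)**2 + 23882) = -490*((-61/36)**2 + 23882) = -490*(3721/1296 + 23882) = -490*30954793/1296 = -7583924285/648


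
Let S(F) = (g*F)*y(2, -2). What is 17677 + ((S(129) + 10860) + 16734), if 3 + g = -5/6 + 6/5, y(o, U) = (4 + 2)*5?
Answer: 35080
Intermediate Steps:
y(o, U) = 30 (y(o, U) = 6*5 = 30)
g = -79/30 (g = -3 + (-5/6 + 6/5) = -3 + (-5*⅙ + 6*(⅕)) = -3 + (-⅚ + 6/5) = -3 + 11/30 = -79/30 ≈ -2.6333)
S(F) = -79*F (S(F) = -79*F/30*30 = -79*F)
17677 + ((S(129) + 10860) + 16734) = 17677 + ((-79*129 + 10860) + 16734) = 17677 + ((-10191 + 10860) + 16734) = 17677 + (669 + 16734) = 17677 + 17403 = 35080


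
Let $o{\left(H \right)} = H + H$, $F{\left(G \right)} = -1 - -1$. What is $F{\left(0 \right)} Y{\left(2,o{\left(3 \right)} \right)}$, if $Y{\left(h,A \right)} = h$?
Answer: $0$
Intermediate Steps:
$F{\left(G \right)} = 0$ ($F{\left(G \right)} = -1 + 1 = 0$)
$o{\left(H \right)} = 2 H$
$F{\left(0 \right)} Y{\left(2,o{\left(3 \right)} \right)} = 0 \cdot 2 = 0$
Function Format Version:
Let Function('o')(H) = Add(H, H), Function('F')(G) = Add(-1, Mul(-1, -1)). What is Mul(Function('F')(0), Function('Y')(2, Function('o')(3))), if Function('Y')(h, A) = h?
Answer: 0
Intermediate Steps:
Function('F')(G) = 0 (Function('F')(G) = Add(-1, 1) = 0)
Function('o')(H) = Mul(2, H)
Mul(Function('F')(0), Function('Y')(2, Function('o')(3))) = Mul(0, 2) = 0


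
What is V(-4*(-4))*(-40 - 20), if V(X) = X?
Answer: -960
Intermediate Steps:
V(-4*(-4))*(-40 - 20) = (-4*(-4))*(-40 - 20) = 16*(-60) = -960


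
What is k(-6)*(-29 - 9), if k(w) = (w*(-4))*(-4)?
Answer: 3648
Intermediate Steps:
k(w) = 16*w (k(w) = -4*w*(-4) = 16*w)
k(-6)*(-29 - 9) = (16*(-6))*(-29 - 9) = -96*(-38) = 3648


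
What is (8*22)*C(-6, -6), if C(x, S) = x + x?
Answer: -2112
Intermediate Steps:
C(x, S) = 2*x
(8*22)*C(-6, -6) = (8*22)*(2*(-6)) = 176*(-12) = -2112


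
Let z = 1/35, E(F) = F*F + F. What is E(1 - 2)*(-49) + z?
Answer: 1/35 ≈ 0.028571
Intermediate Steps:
E(F) = F + F**2 (E(F) = F**2 + F = F + F**2)
z = 1/35 ≈ 0.028571
E(1 - 2)*(-49) + z = ((1 - 2)*(1 + (1 - 2)))*(-49) + 1/35 = -(1 - 1)*(-49) + 1/35 = -1*0*(-49) + 1/35 = 0*(-49) + 1/35 = 0 + 1/35 = 1/35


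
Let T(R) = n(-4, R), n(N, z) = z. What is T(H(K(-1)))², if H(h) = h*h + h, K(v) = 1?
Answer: 4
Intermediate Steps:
H(h) = h + h² (H(h) = h² + h = h + h²)
T(R) = R
T(H(K(-1)))² = (1*(1 + 1))² = (1*2)² = 2² = 4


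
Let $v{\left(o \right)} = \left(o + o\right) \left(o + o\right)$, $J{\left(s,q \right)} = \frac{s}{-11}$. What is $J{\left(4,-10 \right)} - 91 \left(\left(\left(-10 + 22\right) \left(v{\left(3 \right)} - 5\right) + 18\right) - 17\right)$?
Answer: $- \frac{373377}{11} \approx -33943.0$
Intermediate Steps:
$J{\left(s,q \right)} = - \frac{s}{11}$ ($J{\left(s,q \right)} = s \left(- \frac{1}{11}\right) = - \frac{s}{11}$)
$v{\left(o \right)} = 4 o^{2}$ ($v{\left(o \right)} = 2 o 2 o = 4 o^{2}$)
$J{\left(4,-10 \right)} - 91 \left(\left(\left(-10 + 22\right) \left(v{\left(3 \right)} - 5\right) + 18\right) - 17\right) = \left(- \frac{1}{11}\right) 4 - 91 \left(\left(\left(-10 + 22\right) \left(4 \cdot 3^{2} - 5\right) + 18\right) - 17\right) = - \frac{4}{11} - 91 \left(\left(12 \left(4 \cdot 9 - 5\right) + 18\right) - 17\right) = - \frac{4}{11} - 91 \left(\left(12 \left(36 - 5\right) + 18\right) - 17\right) = - \frac{4}{11} - 91 \left(\left(12 \cdot 31 + 18\right) - 17\right) = - \frac{4}{11} - 91 \left(\left(372 + 18\right) - 17\right) = - \frac{4}{11} - 91 \left(390 - 17\right) = - \frac{4}{11} - 33943 = - \frac{373377}{11}$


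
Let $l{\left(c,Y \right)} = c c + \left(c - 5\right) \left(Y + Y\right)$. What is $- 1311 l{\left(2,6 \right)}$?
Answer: $41952$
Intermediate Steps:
$l{\left(c,Y \right)} = c^{2} + 2 Y \left(-5 + c\right)$ ($l{\left(c,Y \right)} = c^{2} + \left(-5 + c\right) 2 Y = c^{2} + 2 Y \left(-5 + c\right)$)
$- 1311 l{\left(2,6 \right)} = - 1311 \left(2^{2} - 60 + 2 \cdot 6 \cdot 2\right) = - 1311 \left(4 - 60 + 24\right) = \left(-1311\right) \left(-32\right) = 41952$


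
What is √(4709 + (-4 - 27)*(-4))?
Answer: 3*√537 ≈ 69.520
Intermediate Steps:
√(4709 + (-4 - 27)*(-4)) = √(4709 - 31*(-4)) = √(4709 + 124) = √4833 = 3*√537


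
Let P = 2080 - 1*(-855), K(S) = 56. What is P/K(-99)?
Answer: 2935/56 ≈ 52.411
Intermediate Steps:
P = 2935 (P = 2080 + 855 = 2935)
P/K(-99) = 2935/56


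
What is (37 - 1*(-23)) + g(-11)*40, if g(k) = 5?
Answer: 260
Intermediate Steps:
(37 - 1*(-23)) + g(-11)*40 = (37 - 1*(-23)) + 5*40 = (37 + 23) + 200 = 60 + 200 = 260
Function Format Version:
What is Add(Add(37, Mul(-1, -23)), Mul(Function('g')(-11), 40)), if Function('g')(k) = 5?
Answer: 260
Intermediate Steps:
Add(Add(37, Mul(-1, -23)), Mul(Function('g')(-11), 40)) = Add(Add(37, Mul(-1, -23)), Mul(5, 40)) = Add(Add(37, 23), 200) = Add(60, 200) = 260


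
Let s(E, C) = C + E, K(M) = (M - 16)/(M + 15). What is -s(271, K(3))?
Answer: -4865/18 ≈ -270.28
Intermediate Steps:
K(M) = (-16 + M)/(15 + M)
-s(271, K(3)) = -((-16 + 3)/(15 + 3) + 271) = -(-13/18 + 271) = -1*4865/18 = -4865/18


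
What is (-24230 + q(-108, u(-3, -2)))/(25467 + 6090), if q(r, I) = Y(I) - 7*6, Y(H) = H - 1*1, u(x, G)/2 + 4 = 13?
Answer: -8085/10519 ≈ -0.76861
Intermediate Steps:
u(x, G) = 18 (u(x, G) = -8 + 2*13 = -8 + 26 = 18)
Y(H) = -1 + H (Y(H) = H - 1 = -1 + H)
q(r, I) = -43 + I (q(r, I) = (-1 + I) - 7*6 = (-1 + I) - 42 = -43 + I)
(-24230 + q(-108, u(-3, -2)))/(25467 + 6090) = (-24230 + (-43 + 18))/(25467 + 6090) = (-24230 - 25)/31557 = -24255*1/31557 = -8085/10519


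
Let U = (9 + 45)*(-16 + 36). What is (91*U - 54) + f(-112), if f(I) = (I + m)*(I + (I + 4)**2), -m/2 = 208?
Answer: -6001230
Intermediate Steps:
U = 1080 (U = 54*20 = 1080)
m = -416 (m = -2*208 = -416)
f(I) = (-416 + I)*(I + (4 + I)**2) (f(I) = (I - 416)*(I + (I + 4)**2) = (-416 + I)*(I + (4 + I)**2))
(91*U - 54) + f(-112) = (91*1080 - 54) + (-6656 + (-112)**3 - 3728*(-112) - 407*(-112)**2) = (98280 - 54) + (-6656 - 1404928 + 417536 - 407*12544) = 98226 + (-6656 - 1404928 + 417536 - 5105408) = 98226 - 6099456 = -6001230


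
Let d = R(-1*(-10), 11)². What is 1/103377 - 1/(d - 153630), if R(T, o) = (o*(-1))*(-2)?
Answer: 256523/15831774042 ≈ 1.6203e-5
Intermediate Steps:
R(T, o) = 2*o (R(T, o) = -o*(-2) = 2*o)
d = 484 (d = (2*11)² = 22² = 484)
1/103377 - 1/(d - 153630) = 1/103377 - 1/(484 - 153630) = 1/103377 - 1/(-153146) = 1/103377 - 1*(-1/153146) = 1/103377 + 1/153146 = 256523/15831774042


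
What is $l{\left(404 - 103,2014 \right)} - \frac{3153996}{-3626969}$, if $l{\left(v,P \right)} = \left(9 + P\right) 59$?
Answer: $\frac{5479839151}{45911} \approx 1.1936 \cdot 10^{5}$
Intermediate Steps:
$l{\left(v,P \right)} = 531 + 59 P$
$l{\left(404 - 103,2014 \right)} - \frac{3153996}{-3626969} = \left(531 + 59 \cdot 2014\right) - \frac{3153996}{-3626969} = \left(531 + 118826\right) - - \frac{39924}{45911} = 119357 + \frac{39924}{45911} = \frac{5479839151}{45911}$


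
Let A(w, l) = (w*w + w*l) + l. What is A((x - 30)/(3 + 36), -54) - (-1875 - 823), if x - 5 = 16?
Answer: 448951/169 ≈ 2656.5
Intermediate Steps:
x = 21 (x = 5 + 16 = 21)
A(w, l) = l + w² + l*w (A(w, l) = (w² + l*w) + l = l + w² + l*w)
A((x - 30)/(3 + 36), -54) - (-1875 - 823) = (-54 + ((21 - 30)/(3 + 36))² - 54*(21 - 30)/(3 + 36)) - (-1875 - 823) = (-54 + (-9/39)² - (-486)/39) - 1*(-2698) = (-54 + (-9*1/39)² - (-486)/39) + 2698 = (-54 + (-3/13)² - 54*(-3/13)) + 2698 = (-54 + 9/169 + 162/13) + 2698 = -7011/169 + 2698 = 448951/169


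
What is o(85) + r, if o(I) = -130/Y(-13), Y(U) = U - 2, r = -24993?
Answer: -74953/3 ≈ -24984.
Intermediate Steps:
Y(U) = -2 + U
o(I) = 26/3 (o(I) = -130/(-2 - 13) = -130/(-15) = -130*(-1/15) = 26/3)
o(85) + r = 26/3 - 24993 = -74953/3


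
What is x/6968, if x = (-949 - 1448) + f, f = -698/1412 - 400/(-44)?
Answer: -18548341/54113488 ≈ -0.34277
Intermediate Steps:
f = 66761/7766 (f = -698*1/1412 - 400*(-1/44) = -349/706 + 100/11 = 66761/7766 ≈ 8.5966)
x = -18548341/7766 (x = (-949 - 1448) + 66761/7766 = -2397 + 66761/7766 = -18548341/7766 ≈ -2388.4)
x/6968 = -18548341/7766/6968 = -18548341/7766*1/6968 = -18548341/54113488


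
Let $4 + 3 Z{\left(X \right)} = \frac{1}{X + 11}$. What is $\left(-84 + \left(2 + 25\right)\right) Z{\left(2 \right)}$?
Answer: $\frac{969}{13} \approx 74.538$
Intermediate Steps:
$Z{\left(X \right)} = - \frac{4}{3} + \frac{1}{3 \left(11 + X\right)}$ ($Z{\left(X \right)} = - \frac{4}{3} + \frac{1}{3 \left(X + 11\right)} = - \frac{4}{3} + \frac{1}{3 \left(11 + X\right)}$)
$\left(-84 + \left(2 + 25\right)\right) Z{\left(2 \right)} = \left(-84 + \left(2 + 25\right)\right) \frac{-43 - 8}{3 \left(11 + 2\right)} = \left(-84 + 27\right) \frac{-43 - 8}{3 \cdot 13} = - 57 \cdot \frac{1}{3} \cdot \frac{1}{13} \left(-51\right) = \left(-57\right) \left(- \frac{17}{13}\right) = \frac{969}{13}$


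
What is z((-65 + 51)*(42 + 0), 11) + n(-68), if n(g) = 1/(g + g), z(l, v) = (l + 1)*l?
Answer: 46941215/136 ≈ 3.4516e+5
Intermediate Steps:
z(l, v) = l*(1 + l) (z(l, v) = (1 + l)*l = l*(1 + l))
n(g) = 1/(2*g)
z((-65 + 51)*(42 + 0), 11) + n(-68) = ((-65 + 51)*(42 + 0))*(1 + (-65 + 51)*(42 + 0)) + (½)/(-68) = (-14*42)*(1 - 14*42) + (½)*(-1/68) = -588*(1 - 588) - 1/136 = -588*(-587) - 1/136 = 345156 - 1/136 = 46941215/136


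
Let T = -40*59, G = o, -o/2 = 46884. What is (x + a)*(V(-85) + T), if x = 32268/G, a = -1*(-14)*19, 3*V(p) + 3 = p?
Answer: -2479930880/3907 ≈ -6.3474e+5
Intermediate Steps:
o = -93768 (o = -2*46884 = -93768)
G = -93768
V(p) = -1 + p/3
a = 266 (a = 14*19 = 266)
x = -2689/7814 (x = 32268/(-93768) = 32268*(-1/93768) = -2689/7814 ≈ -0.34413)
T = -2360
(x + a)*(V(-85) + T) = (-2689/7814 + 266)*((-1 + (1/3)*(-85)) - 2360) = 2075835*((-1 - 85/3) - 2360)/7814 = 2075835*(-88/3 - 2360)/7814 = (2075835/7814)*(-7168/3) = -2479930880/3907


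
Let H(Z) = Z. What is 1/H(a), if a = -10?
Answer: -⅒ ≈ -0.10000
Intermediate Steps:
1/H(a) = 1/(-10) = -⅒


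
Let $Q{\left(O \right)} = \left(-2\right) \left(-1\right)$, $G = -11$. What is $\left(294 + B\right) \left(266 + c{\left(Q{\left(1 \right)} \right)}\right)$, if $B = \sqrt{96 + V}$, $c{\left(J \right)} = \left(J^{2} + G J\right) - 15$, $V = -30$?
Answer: $68502 + 233 \sqrt{66} \approx 70395.0$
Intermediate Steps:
$Q{\left(O \right)} = 2$
$c{\left(J \right)} = -15 + J^{2} - 11 J$ ($c{\left(J \right)} = \left(J^{2} - 11 J\right) - 15 = -15 + J^{2} - 11 J$)
$B = \sqrt{66}$ ($B = \sqrt{96 - 30} = \sqrt{66} \approx 8.124$)
$\left(294 + B\right) \left(266 + c{\left(Q{\left(1 \right)} \right)}\right) = \left(294 + \sqrt{66}\right) \left(266 - \left(37 - 4\right)\right) = \left(294 + \sqrt{66}\right) \left(266 - 33\right) = \left(294 + \sqrt{66}\right) 233 = 68502 + 233 \sqrt{66}$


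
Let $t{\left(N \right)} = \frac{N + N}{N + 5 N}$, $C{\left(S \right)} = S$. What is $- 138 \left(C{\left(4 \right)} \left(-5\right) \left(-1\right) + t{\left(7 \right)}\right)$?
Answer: $-2806$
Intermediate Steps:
$t{\left(N \right)} = \frac{1}{3}$ ($t{\left(N \right)} = \frac{2 N}{6 N} = 2 N \frac{1}{6 N} = \frac{1}{3}$)
$- 138 \left(C{\left(4 \right)} \left(-5\right) \left(-1\right) + t{\left(7 \right)}\right) = - 138 \left(4 \left(-5\right) \left(-1\right) + \frac{1}{3}\right) = - 138 \left(\left(-20\right) \left(-1\right) + \frac{1}{3}\right) = - 138 \left(20 + \frac{1}{3}\right) = \left(-138\right) \frac{61}{3} = -2806$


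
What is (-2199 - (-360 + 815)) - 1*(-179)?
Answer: -2475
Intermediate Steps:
(-2199 - (-360 + 815)) - 1*(-179) = (-2199 - 1*455) + 179 = (-2199 - 455) + 179 = -2654 + 179 = -2475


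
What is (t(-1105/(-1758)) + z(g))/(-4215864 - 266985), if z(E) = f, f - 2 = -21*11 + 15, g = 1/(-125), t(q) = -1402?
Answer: 1616/4482849 ≈ 0.00036049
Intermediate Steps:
g = -1/125 ≈ -0.0080000
f = -214 (f = 2 + (-21*11 + 15) = 2 + (-231 + 15) = 2 - 216 = -214)
z(E) = -214
(t(-1105/(-1758)) + z(g))/(-4215864 - 266985) = (-1402 - 214)/(-4215864 - 266985) = -1616/(-4482849) = -1616*(-1/4482849) = 1616/4482849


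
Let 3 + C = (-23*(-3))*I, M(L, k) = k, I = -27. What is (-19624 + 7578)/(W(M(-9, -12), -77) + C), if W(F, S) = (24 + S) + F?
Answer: 12046/1931 ≈ 6.2382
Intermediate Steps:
W(F, S) = 24 + F + S
C = -1866 (C = -3 - 23*(-3)*(-27) = -3 + 69*(-27) = -3 - 1863 = -1866)
(-19624 + 7578)/(W(M(-9, -12), -77) + C) = (-19624 + 7578)/((24 - 12 - 77) - 1866) = -12046/(-65 - 1866) = -12046/(-1931) = -12046*(-1/1931) = 12046/1931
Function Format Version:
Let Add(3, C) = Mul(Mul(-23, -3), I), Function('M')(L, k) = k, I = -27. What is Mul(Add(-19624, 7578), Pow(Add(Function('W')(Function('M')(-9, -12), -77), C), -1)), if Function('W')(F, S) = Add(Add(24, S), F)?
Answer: Rational(12046, 1931) ≈ 6.2382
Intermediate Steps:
Function('W')(F, S) = Add(24, F, S)
C = -1866 (C = Add(-3, Mul(Mul(-23, -3), -27)) = Add(-3, Mul(69, -27)) = Add(-3, -1863) = -1866)
Mul(Add(-19624, 7578), Pow(Add(Function('W')(Function('M')(-9, -12), -77), C), -1)) = Mul(Add(-19624, 7578), Pow(Add(Add(24, -12, -77), -1866), -1)) = Mul(-12046, Pow(Add(-65, -1866), -1)) = Mul(-12046, Pow(-1931, -1)) = Mul(-12046, Rational(-1, 1931)) = Rational(12046, 1931)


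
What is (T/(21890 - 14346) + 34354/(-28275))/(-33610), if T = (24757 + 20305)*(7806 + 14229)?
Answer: -14037576207587/3584617413000 ≈ -3.9161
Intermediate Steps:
T = 992941170 (T = 45062*22035 = 992941170)
(T/(21890 - 14346) + 34354/(-28275))/(-33610) = (992941170/(21890 - 14346) + 34354/(-28275))/(-33610) = (992941170/7544 + 34354*(-1/28275))*(-1/33610) = (992941170*(1/7544) - 34354/28275)*(-1/33610) = (496470585/3772 - 34354/28275)*(-1/33610) = (14037576207587/106653300)*(-1/33610) = -14037576207587/3584617413000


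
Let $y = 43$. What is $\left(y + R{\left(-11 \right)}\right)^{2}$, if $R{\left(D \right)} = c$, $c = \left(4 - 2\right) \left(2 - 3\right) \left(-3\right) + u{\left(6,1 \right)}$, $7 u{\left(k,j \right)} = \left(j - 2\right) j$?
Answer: $\frac{116964}{49} \approx 2387.0$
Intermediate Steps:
$u{\left(k,j \right)} = \frac{j \left(-2 + j\right)}{7}$ ($u{\left(k,j \right)} = \frac{\left(j - 2\right) j}{7} = \frac{\left(-2 + j\right) j}{7} = \frac{j \left(-2 + j\right)}{7}$)
$c = \frac{41}{7}$ ($c = \left(4 - 2\right) \left(2 - 3\right) \left(-3\right) + \frac{1}{7} \cdot 1 \left(-2 + 1\right) = 2 \left(-1\right) \left(-3\right) + \frac{1}{7} \cdot 1 \left(-1\right) = \left(-2\right) \left(-3\right) - \frac{1}{7} = 6 - \frac{1}{7} = \frac{41}{7} \approx 5.8571$)
$R{\left(D \right)} = \frac{41}{7}$
$\left(y + R{\left(-11 \right)}\right)^{2} = \left(43 + \frac{41}{7}\right)^{2} = \left(\frac{342}{7}\right)^{2} = \frac{116964}{49}$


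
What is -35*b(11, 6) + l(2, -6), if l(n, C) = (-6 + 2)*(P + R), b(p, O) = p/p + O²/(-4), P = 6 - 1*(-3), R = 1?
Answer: 240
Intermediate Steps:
P = 9 (P = 6 + 3 = 9)
b(p, O) = 1 - O²/4 (b(p, O) = 1 + O²*(-¼) = 1 - O²/4)
l(n, C) = -40 (l(n, C) = (-6 + 2)*(9 + 1) = -4*10 = -40)
-35*b(11, 6) + l(2, -6) = -35*(1 - ¼*6²) - 40 = -35*(1 - ¼*36) - 40 = -35*(1 - 9) - 40 = -35*(-8) - 40 = 280 - 40 = 240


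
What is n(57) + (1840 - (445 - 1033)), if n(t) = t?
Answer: 2485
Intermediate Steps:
n(57) + (1840 - (445 - 1033)) = 57 + (1840 - (445 - 1033)) = 57 + (1840 - 1*(-588)) = 57 + (1840 + 588) = 57 + 2428 = 2485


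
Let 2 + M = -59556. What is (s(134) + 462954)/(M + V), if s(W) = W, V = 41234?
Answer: -115772/4581 ≈ -25.272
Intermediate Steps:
M = -59558 (M = -2 - 59556 = -59558)
(s(134) + 462954)/(M + V) = (134 + 462954)/(-59558 + 41234) = 463088/(-18324) = 463088*(-1/18324) = -115772/4581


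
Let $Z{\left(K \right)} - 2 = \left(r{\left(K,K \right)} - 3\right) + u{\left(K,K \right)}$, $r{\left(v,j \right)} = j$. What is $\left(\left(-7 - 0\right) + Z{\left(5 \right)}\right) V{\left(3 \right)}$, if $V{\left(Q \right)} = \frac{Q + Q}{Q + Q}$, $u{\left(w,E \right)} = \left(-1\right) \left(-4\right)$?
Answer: $1$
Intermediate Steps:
$u{\left(w,E \right)} = 4$
$Z{\left(K \right)} = 3 + K$ ($Z{\left(K \right)} = 2 + \left(\left(K - 3\right) + 4\right) = 2 + \left(\left(-3 + K\right) + 4\right) = 2 + \left(1 + K\right) = 3 + K$)
$V{\left(Q \right)} = 1$ ($V{\left(Q \right)} = \frac{2 Q}{2 Q} = 2 Q \frac{1}{2 Q} = 1$)
$\left(\left(-7 - 0\right) + Z{\left(5 \right)}\right) V{\left(3 \right)} = \left(\left(-7 - 0\right) + \left(3 + 5\right)\right) 1 = \left(\left(-7 + 0\right) + 8\right) 1 = \left(-7 + 8\right) 1 = 1 \cdot 1 = 1$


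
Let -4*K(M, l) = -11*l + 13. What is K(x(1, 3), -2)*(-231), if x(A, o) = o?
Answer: 8085/4 ≈ 2021.3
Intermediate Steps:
K(M, l) = -13/4 + 11*l/4 (K(M, l) = -(-11*l + 13)/4 = -(13 - 11*l)/4 = -13/4 + 11*l/4)
K(x(1, 3), -2)*(-231) = (-13/4 + (11/4)*(-2))*(-231) = (-13/4 - 11/2)*(-231) = -35/4*(-231) = 8085/4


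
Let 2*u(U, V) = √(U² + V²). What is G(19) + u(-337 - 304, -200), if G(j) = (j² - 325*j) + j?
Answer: -5795 + √450881/2 ≈ -5459.3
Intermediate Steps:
u(U, V) = √(U² + V²)/2
G(j) = j² - 324*j
G(19) + u(-337 - 304, -200) = 19*(-324 + 19) + √((-337 - 304)² + (-200)²)/2 = 19*(-305) + √((-641)² + 40000)/2 = -5795 + √(410881 + 40000)/2 = -5795 + √450881/2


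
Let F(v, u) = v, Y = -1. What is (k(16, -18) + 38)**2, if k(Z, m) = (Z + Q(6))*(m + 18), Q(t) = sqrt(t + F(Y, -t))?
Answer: 1444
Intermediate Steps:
Q(t) = sqrt(-1 + t) (Q(t) = sqrt(t - 1) = sqrt(-1 + t))
k(Z, m) = (18 + m)*(Z + sqrt(5)) (k(Z, m) = (Z + sqrt(-1 + 6))*(m + 18) = (Z + sqrt(5))*(18 + m) = (18 + m)*(Z + sqrt(5)))
(k(16, -18) + 38)**2 = ((18*16 + 18*sqrt(5) + 16*(-18) - 18*sqrt(5)) + 38)**2 = ((288 + 18*sqrt(5) - 288 - 18*sqrt(5)) + 38)**2 = (0 + 38)**2 = 38**2 = 1444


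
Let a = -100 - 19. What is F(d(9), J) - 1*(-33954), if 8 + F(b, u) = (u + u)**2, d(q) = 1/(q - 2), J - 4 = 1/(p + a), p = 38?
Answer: 223137022/6561 ≈ 34010.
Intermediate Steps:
a = -119
J = 323/81 (J = 4 + 1/(38 - 119) = 4 + 1/(-81) = 4 - 1/81 = 323/81 ≈ 3.9877)
d(q) = 1/(-2 + q)
F(b, u) = -8 + 4*u**2 (F(b, u) = -8 + (u + u)**2 = -8 + (2*u)**2 = -8 + 4*u**2)
F(d(9), J) - 1*(-33954) = (-8 + 4*(323/81)**2) - 1*(-33954) = (-8 + 4*(104329/6561)) + 33954 = (-8 + 417316/6561) + 33954 = 364828/6561 + 33954 = 223137022/6561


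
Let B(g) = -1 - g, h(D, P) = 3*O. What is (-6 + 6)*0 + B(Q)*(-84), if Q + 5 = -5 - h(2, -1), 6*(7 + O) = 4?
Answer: 840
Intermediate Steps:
O = -19/3 (O = -7 + (1/6)*4 = -7 + 2/3 = -19/3 ≈ -6.3333)
h(D, P) = -19 (h(D, P) = 3*(-19/3) = -19)
Q = 9 (Q = -5 + (-5 - 1*(-19)) = -5 + (-5 + 19) = -5 + 14 = 9)
(-6 + 6)*0 + B(Q)*(-84) = (-6 + 6)*0 + (-1 - 1*9)*(-84) = 0*0 + (-1 - 9)*(-84) = 0 - 10*(-84) = 0 + 840 = 840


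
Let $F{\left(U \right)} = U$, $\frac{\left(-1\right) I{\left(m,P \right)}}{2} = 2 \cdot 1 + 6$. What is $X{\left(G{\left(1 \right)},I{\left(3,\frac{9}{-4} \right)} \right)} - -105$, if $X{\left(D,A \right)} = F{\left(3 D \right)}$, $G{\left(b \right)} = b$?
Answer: $108$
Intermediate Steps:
$I{\left(m,P \right)} = -16$ ($I{\left(m,P \right)} = - 2 \left(2 \cdot 1 + 6\right) = - 2 \left(2 + 6\right) = \left(-2\right) 8 = -16$)
$X{\left(D,A \right)} = 3 D$
$X{\left(G{\left(1 \right)},I{\left(3,\frac{9}{-4} \right)} \right)} - -105 = 3 \cdot 1 - -105 = 3 + 105 = 108$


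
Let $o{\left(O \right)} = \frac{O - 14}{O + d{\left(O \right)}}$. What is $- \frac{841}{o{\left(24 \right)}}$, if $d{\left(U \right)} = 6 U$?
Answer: $- \frac{70644}{5} \approx -14129.0$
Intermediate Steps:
$o{\left(O \right)} = \frac{-14 + O}{7 O}$ ($o{\left(O \right)} = \frac{O - 14}{O + 6 O} = \frac{-14 + O}{7 O}$)
$- \frac{841}{o{\left(24 \right)}} = - \frac{841}{\frac{1}{7} \cdot \frac{1}{24} \left(-14 + 24\right)} = - \frac{841}{\frac{1}{7} \cdot \frac{1}{24} \cdot 10} = - \frac{841}{\frac{5}{84}} = \left(-841\right) \frac{84}{5} = - \frac{70644}{5}$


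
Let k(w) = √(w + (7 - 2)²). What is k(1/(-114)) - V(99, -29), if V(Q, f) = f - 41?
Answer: 70 + √324786/114 ≈ 74.999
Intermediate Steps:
V(Q, f) = -41 + f
k(w) = √(25 + w) (k(w) = √(w + 5²) = √(w + 25) = √(25 + w))
k(1/(-114)) - V(99, -29) = √(25 + 1/(-114)) - (-41 - 29) = √(25 - 1/114) - 1*(-70) = √(2849/114) + 70 = √324786/114 + 70 = 70 + √324786/114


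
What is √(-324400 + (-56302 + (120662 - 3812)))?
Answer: 2*I*√65963 ≈ 513.67*I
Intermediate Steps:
√(-324400 + (-56302 + (120662 - 3812))) = √(-324400 + (-56302 + 116850)) = √(-324400 + 60548) = √(-263852) = 2*I*√65963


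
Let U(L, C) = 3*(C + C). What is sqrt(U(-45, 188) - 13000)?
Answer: 4*I*sqrt(742) ≈ 108.96*I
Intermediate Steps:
U(L, C) = 6*C (U(L, C) = 3*(2*C) = 6*C)
sqrt(U(-45, 188) - 13000) = sqrt(6*188 - 13000) = sqrt(1128 - 13000) = sqrt(-11872) = 4*I*sqrt(742)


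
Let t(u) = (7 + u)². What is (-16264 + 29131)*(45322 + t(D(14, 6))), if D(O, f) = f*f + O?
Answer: 624963057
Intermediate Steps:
D(O, f) = O + f² (D(O, f) = f² + O = O + f²)
(-16264 + 29131)*(45322 + t(D(14, 6))) = (-16264 + 29131)*(45322 + (7 + (14 + 6²))²) = 12867*(45322 + (7 + (14 + 36))²) = 12867*(45322 + (7 + 50)²) = 12867*(45322 + 57²) = 12867*(45322 + 3249) = 12867*48571 = 624963057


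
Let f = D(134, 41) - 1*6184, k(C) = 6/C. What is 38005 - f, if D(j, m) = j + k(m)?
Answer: 1806249/41 ≈ 44055.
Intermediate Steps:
D(j, m) = j + 6/m
f = -248044/41 (f = (134 + 6/41) - 1*6184 = (134 + 6*(1/41)) - 6184 = (134 + 6/41) - 6184 = 5500/41 - 6184 = -248044/41 ≈ -6049.9)
38005 - f = 38005 - 1*(-248044/41) = 38005 + 248044/41 = 1806249/41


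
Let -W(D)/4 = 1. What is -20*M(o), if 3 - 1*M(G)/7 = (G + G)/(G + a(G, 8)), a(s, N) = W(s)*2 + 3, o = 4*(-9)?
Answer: -7140/41 ≈ -174.15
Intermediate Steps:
W(D) = -4 (W(D) = -4*1 = -4)
o = -36
a(s, N) = -5 (a(s, N) = -4*2 + 3 = -8 + 3 = -5)
M(G) = 21 - 14*G/(-5 + G) (M(G) = 21 - 7*(G + G)/(G - 5) = 21 - 7*2*G/(-5 + G) = 21 - 14*G/(-5 + G))
-20*M(o) = -140*(-15 - 36)/(-5 - 36) = -140*(-51)/(-41) = -140*(-1)*(-51)/41 = -20*357/41 = -7140/41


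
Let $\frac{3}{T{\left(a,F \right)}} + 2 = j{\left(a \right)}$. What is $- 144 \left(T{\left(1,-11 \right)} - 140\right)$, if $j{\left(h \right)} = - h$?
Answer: $20304$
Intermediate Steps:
$T{\left(a,F \right)} = \frac{3}{-2 - a}$
$- 144 \left(T{\left(1,-11 \right)} - 140\right) = - 144 \left(- \frac{3}{2 + 1} - 140\right) = - 144 \left(- \frac{3}{3} - 140\right) = - 144 \left(\left(-3\right) \frac{1}{3} - 140\right) = - 144 \left(-1 - 140\right) = \left(-144\right) \left(-141\right) = 20304$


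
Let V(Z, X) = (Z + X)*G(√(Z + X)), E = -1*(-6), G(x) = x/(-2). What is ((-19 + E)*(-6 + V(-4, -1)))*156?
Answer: 12168 - 5070*I*√5 ≈ 12168.0 - 11337.0*I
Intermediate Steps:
G(x) = -x/2 (G(x) = x*(-½) = -x/2)
E = 6
V(Z, X) = -(X + Z)^(3/2)/2 (V(Z, X) = (Z + X)*(-√(Z + X)/2) = (X + Z)*(-√(X + Z)/2) = -(X + Z)^(3/2)/2)
((-19 + E)*(-6 + V(-4, -1)))*156 = ((-19 + 6)*(-6 - (-1 - 4)^(3/2)/2))*156 = -13*(-6 - (-5)*I*√5/2)*156 = -13*(-6 + 5*I*√5/2)*156 = (78 - 65*I*√5/2)*156 = 12168 - 5070*I*√5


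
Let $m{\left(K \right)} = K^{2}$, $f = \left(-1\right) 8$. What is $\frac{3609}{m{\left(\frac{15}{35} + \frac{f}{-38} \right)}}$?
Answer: $\frac{63839601}{7225} \approx 8835.9$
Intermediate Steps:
$f = -8$
$\frac{3609}{m{\left(\frac{15}{35} + \frac{f}{-38} \right)}} = \frac{3609}{\left(\frac{15}{35} - \frac{8}{-38}\right)^{2}} = \frac{3609}{\left(15 \cdot \frac{1}{35} - - \frac{4}{19}\right)^{2}} = \frac{3609}{\left(\frac{3}{7} + \frac{4}{19}\right)^{2}} = \frac{3609}{\left(\frac{85}{133}\right)^{2}} = \frac{3609}{\frac{7225}{17689}} = 3609 \cdot \frac{17689}{7225} = \frac{63839601}{7225}$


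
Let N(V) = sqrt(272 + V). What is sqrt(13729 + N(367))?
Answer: sqrt(13729 + 3*sqrt(71)) ≈ 117.28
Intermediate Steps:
sqrt(13729 + N(367)) = sqrt(13729 + sqrt(272 + 367)) = sqrt(13729 + sqrt(639)) = sqrt(13729 + 3*sqrt(71))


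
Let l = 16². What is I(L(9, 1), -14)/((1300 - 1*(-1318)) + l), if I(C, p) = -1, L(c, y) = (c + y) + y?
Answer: -1/2874 ≈ -0.00034795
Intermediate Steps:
l = 256
L(c, y) = c + 2*y
I(L(9, 1), -14)/((1300 - 1*(-1318)) + l) = -1/((1300 - 1*(-1318)) + 256) = -1/((1300 + 1318) + 256) = -1/(2618 + 256) = -1/2874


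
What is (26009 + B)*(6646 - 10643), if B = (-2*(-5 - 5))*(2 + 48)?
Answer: -107954973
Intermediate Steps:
B = 1000 (B = -2*(-10)*50 = 20*50 = 1000)
(26009 + B)*(6646 - 10643) = (26009 + 1000)*(6646 - 10643) = 27009*(-3997) = -107954973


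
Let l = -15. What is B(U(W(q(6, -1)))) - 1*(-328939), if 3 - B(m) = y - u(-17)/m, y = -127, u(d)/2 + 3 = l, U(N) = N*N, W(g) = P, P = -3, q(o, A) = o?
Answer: 329065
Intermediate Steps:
W(g) = -3
U(N) = N²
u(d) = -36 (u(d) = -6 + 2*(-15) = -6 - 30 = -36)
B(m) = 130 - 36/m (B(m) = 3 - (-127 - (-36)/m) = 3 - (-127 + 36/m) = 3 + (127 - 36/m) = 130 - 36/m)
B(U(W(q(6, -1)))) - 1*(-328939) = (130 - 36/((-3)²)) - 1*(-328939) = (130 - 36/9) + 328939 = (130 - 36*⅑) + 328939 = (130 - 4) + 328939 = 126 + 328939 = 329065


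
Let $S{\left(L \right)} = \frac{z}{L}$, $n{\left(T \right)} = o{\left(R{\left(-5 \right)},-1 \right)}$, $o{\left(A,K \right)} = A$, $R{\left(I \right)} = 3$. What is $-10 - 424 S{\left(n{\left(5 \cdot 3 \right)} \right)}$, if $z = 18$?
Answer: $-2554$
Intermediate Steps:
$n{\left(T \right)} = 3$
$S{\left(L \right)} = \frac{18}{L}$
$-10 - 424 S{\left(n{\left(5 \cdot 3 \right)} \right)} = -10 - 424 \cdot \frac{18}{3} = -10 - 424 \cdot 18 \cdot \frac{1}{3} = -10 - 2544 = -2554$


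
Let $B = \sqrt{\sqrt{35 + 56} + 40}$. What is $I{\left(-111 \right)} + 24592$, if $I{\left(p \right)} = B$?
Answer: $24592 + \sqrt{40 + \sqrt{91}} \approx 24599.0$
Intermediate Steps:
$B = \sqrt{40 + \sqrt{91}}$ ($B = \sqrt{\sqrt{91} + 40} = \sqrt{40 + \sqrt{91}} \approx 7.0384$)
$I{\left(p \right)} = \sqrt{40 + \sqrt{91}}$
$I{\left(-111 \right)} + 24592 = \sqrt{40 + \sqrt{91}} + 24592 = 24592 + \sqrt{40 + \sqrt{91}}$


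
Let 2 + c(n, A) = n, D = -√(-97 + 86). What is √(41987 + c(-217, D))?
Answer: 2*√10442 ≈ 204.37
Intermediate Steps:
D = -I*√11 (D = -√(-11) = -I*√11 ≈ -3.3166*I)
c(n, A) = -2 + n
√(41987 + c(-217, D)) = √(41987 + (-2 - 217)) = √(41987 - 219) = √41768 = 2*√10442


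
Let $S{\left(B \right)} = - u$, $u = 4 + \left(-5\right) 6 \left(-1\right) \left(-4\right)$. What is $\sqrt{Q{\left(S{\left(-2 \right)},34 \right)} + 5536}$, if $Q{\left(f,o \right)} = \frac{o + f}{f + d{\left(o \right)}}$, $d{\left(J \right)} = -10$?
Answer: $\frac{\sqrt{15554599}}{53} \approx 74.414$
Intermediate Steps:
$u = -116$ ($u = 4 + \left(-30\right) \left(-1\right) \left(-4\right) = 4 + 30 \left(-4\right) = 4 - 120 = -116$)
$S{\left(B \right)} = 116$ ($S{\left(B \right)} = \left(-1\right) \left(-116\right) = 116$)
$Q{\left(f,o \right)} = \frac{f + o}{-10 + f}$ ($Q{\left(f,o \right)} = \frac{o + f}{f - 10} = \frac{f + o}{-10 + f}$)
$\sqrt{Q{\left(S{\left(-2 \right)},34 \right)} + 5536} = \sqrt{\frac{116 + 34}{-10 + 116} + 5536} = \sqrt{\frac{1}{106} \cdot 150 + 5536} = \sqrt{\frac{75}{53} + 5536} = \sqrt{\frac{293483}{53}} = \frac{\sqrt{15554599}}{53}$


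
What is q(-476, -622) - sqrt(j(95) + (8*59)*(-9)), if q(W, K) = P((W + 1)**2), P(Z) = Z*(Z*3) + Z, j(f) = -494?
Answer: 152720147500 - I*sqrt(4742) ≈ 1.5272e+11 - 68.862*I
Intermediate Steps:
P(Z) = Z + 3*Z**2 (P(Z) = Z*(3*Z) + Z = 3*Z**2 + Z = Z + 3*Z**2)
q(W, K) = (1 + W)**2*(1 + 3*(1 + W)**2) (q(W, K) = (W + 1)**2*(1 + 3*(W + 1)**2) = (1 + W)**2*(1 + 3*(1 + W)**2))
q(-476, -622) - sqrt(j(95) + (8*59)*(-9)) = ((1 - 476)**2 + 3*(1 - 476)**4) - sqrt(-494 + (8*59)*(-9)) = ((-475)**2 + 3*(-475)**4) - sqrt(-494 + 472*(-9)) = (225625 + 3*50906640625) - sqrt(-494 - 4248) = (225625 + 152719921875) - sqrt(-4742) = 152720147500 - I*sqrt(4742)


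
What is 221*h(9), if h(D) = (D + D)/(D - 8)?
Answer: 3978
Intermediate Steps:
h(D) = 2*D/(-8 + D) (h(D) = (2*D)/(-8 + D) = 2*D/(-8 + D))
221*h(9) = 221*(2*9/(-8 + 9)) = 221*(2*9/1) = 221*(2*9*1) = 221*18 = 3978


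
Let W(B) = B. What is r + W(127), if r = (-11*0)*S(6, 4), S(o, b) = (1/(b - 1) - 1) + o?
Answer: 127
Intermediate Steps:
S(o, b) = -1 + o + 1/(-1 + b) (S(o, b) = (1/(-1 + b) - 1) + o = (-1 + 1/(-1 + b)) + o = -1 + o + 1/(-1 + b))
r = 0 (r = (-11*0)*((2 - 1*4 - 1*6 + 4*6)/(-1 + 4)) = 0*((2 - 4 - 6 + 24)/3) = 0*((⅓)*16) = 0*(16/3) = 0)
r + W(127) = 0 + 127 = 127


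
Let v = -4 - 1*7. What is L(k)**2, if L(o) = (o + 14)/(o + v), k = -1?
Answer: 169/144 ≈ 1.1736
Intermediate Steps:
v = -11 (v = -4 - 7 = -11)
L(o) = (14 + o)/(-11 + o) (L(o) = (o + 14)/(o - 11) = (14 + o)/(-11 + o))
L(k)**2 = ((14 - 1)/(-11 - 1))**2 = (13/(-12))**2 = (-1/12*13)**2 = (-13/12)**2 = 169/144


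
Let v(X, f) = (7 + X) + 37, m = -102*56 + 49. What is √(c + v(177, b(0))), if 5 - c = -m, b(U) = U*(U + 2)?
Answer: I*√5437 ≈ 73.736*I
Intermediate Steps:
m = -5663 (m = -5712 + 49 = -5663)
b(U) = U*(2 + U)
c = -5658 (c = 5 - (-1)*(-5663) = 5 - 1*5663 = 5 - 5663 = -5658)
v(X, f) = 44 + X
√(c + v(177, b(0))) = √(-5658 + (44 + 177)) = √(-5658 + 221) = √(-5437) = I*√5437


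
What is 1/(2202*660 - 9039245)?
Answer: -1/7585925 ≈ -1.3182e-7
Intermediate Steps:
1/(2202*660 - 9039245) = 1/(1453320 - 9039245) = 1/(-7585925) = -1/7585925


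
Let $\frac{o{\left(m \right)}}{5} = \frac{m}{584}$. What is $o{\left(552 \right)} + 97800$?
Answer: $\frac{7139745}{73} \approx 97805.0$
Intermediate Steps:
$o{\left(m \right)} = \frac{5 m}{584}$ ($o{\left(m \right)} = 5 \frac{m}{584} = \frac{5 m}{584}$)
$o{\left(552 \right)} + 97800 = \frac{5}{584} \cdot 552 + 97800 = \frac{345}{73} + 97800 = \frac{7139745}{73}$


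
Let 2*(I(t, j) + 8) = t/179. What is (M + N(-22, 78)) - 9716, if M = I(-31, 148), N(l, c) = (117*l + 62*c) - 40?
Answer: -2685747/358 ≈ -7502.1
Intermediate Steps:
I(t, j) = -8 + t/358 (I(t, j) = -8 + (t/179)/2 = -8 + t/358)
N(l, c) = -40 + 62*c + 117*l (N(l, c) = (62*c + 117*l) - 40 = -40 + 62*c + 117*l)
M = -2895/358 (M = -8 + (1/358)*(-31) = -8 - 31/358 = -2895/358 ≈ -8.0866)
(M + N(-22, 78)) - 9716 = (-2895/358 + (-40 + 62*78 + 117*(-22))) - 9716 = (-2895/358 + (-40 + 4836 - 2574)) - 9716 = (-2895/358 + 2222) - 9716 = 792581/358 - 9716 = -2685747/358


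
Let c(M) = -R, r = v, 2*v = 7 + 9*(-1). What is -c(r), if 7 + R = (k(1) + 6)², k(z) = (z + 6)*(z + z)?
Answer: 393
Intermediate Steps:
k(z) = 2*z*(6 + z) (k(z) = (6 + z)*(2*z) = 2*z*(6 + z))
R = 393 (R = -7 + (2*1*(6 + 1) + 6)² = -7 + (2*1*7 + 6)² = -7 + (14 + 6)² = -7 + 20² = -7 + 400 = 393)
v = -1 (v = (7 + 9*(-1))/2 = (7 - 9)/2 = (½)*(-2) = -1)
r = -1
c(M) = -393 (c(M) = -1*393 = -393)
-c(r) = -1*(-393) = 393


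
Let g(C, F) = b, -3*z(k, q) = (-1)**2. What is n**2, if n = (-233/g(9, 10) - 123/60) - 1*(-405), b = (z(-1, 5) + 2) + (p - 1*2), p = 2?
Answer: 27699169/400 ≈ 69248.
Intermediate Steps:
z(k, q) = -1/3 (z(k, q) = -1/3*(-1)**2 = -1/3*1 = -1/3)
b = 5/3 (b = (-1/3 + 2) + (2 - 1*2) = 5/3 + (2 - 2) = 5/3 + 0 = 5/3 ≈ 1.6667)
g(C, F) = 5/3
n = 5263/20 (n = (-233/5/3 - 123/60) - 1*(-405) = (-233*3/5 - 123*1/60) + 405 = (-699/5 - 41/20) + 405 = -2837/20 + 405 = 5263/20 ≈ 263.15)
n**2 = (5263/20)**2 = 27699169/400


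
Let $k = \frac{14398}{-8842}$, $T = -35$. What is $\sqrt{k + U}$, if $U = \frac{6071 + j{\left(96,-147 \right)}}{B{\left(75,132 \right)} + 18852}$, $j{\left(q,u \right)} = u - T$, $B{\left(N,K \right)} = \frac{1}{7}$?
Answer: $\frac{i \sqrt{446665927824212430}}{583417265} \approx 1.1455 i$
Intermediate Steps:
$B{\left(N,K \right)} = \frac{1}{7}$
$j{\left(q,u \right)} = 35 + u$ ($j{\left(q,u \right)} = u - -35 = u + 35 = 35 + u$)
$k = - \frac{7199}{4421}$ ($k = 14398 \left(- \frac{1}{8842}\right) = - \frac{7199}{4421} \approx -1.6284$)
$U = \frac{41713}{131965}$ ($U = \frac{6071 + \left(35 - 147\right)}{\frac{1}{7} + 18852} = \frac{6071 - 112}{\frac{131965}{7}} = 5959 \cdot \frac{7}{131965} = \frac{41713}{131965} \approx 0.31609$)
$\sqrt{k + U} = \sqrt{- \frac{7199}{4421} + \frac{41713}{131965}} = \sqrt{- \frac{765602862}{583417265}} = \frac{i \sqrt{446665927824212430}}{583417265}$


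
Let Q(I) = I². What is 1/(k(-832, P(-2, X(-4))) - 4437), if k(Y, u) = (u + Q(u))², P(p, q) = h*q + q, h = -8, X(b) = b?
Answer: 1/654907 ≈ 1.5269e-6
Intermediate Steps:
P(p, q) = -7*q (P(p, q) = -8*q + q = -7*q)
k(Y, u) = (u + u²)²
1/(k(-832, P(-2, X(-4))) - 4437) = 1/((-7*(-4))²*(1 - 7*(-4))² - 4437) = 1/(28²*(1 + 28)² - 4437) = 1/(784*29² - 4437) = 1/(784*841 - 4437) = 1/(659344 - 4437) = 1/654907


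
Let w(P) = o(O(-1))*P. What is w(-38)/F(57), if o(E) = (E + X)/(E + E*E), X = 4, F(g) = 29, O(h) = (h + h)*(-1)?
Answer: -38/29 ≈ -1.3103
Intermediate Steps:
O(h) = -2*h (O(h) = (2*h)*(-1) = -2*h)
o(E) = (4 + E)/(E + E**2) (o(E) = (E + 4)/(E + E*E) = (4 + E)/(E + E**2))
w(P) = P (w(P) = ((4 - 2*(-1))/(((-2*(-1)))*(1 - 2*(-1))))*P = ((4 + 2)/(2*(1 + 2)))*P = ((1/2)*6/3)*P = ((1/2)*(1/3)*6)*P = 1*P = P)
w(-38)/F(57) = -38/29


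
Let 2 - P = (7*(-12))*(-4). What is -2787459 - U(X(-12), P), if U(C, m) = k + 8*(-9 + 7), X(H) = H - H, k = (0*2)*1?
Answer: -2787443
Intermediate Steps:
k = 0 (k = 0*1 = 0)
X(H) = 0
P = -334 (P = 2 - 7*(-12)*(-4) = 2 - (-84)*(-4) = 2 - 1*336 = 2 - 336 = -334)
U(C, m) = -16 (U(C, m) = 0 + 8*(-9 + 7) = 0 + 8*(-2) = 0 - 16 = -16)
-2787459 - U(X(-12), P) = -2787459 - 1*(-16) = -2787459 + 16 = -2787443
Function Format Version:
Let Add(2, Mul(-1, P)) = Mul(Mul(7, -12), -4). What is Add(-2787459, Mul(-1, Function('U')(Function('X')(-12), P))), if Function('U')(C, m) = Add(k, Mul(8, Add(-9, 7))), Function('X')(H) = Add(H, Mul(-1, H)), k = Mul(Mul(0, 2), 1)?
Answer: -2787443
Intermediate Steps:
k = 0 (k = Mul(0, 1) = 0)
Function('X')(H) = 0
P = -334 (P = Add(2, Mul(-1, Mul(Mul(7, -12), -4))) = Add(2, Mul(-1, Mul(-84, -4))) = Add(2, Mul(-1, 336)) = Add(2, -336) = -334)
Function('U')(C, m) = -16 (Function('U')(C, m) = Add(0, Mul(8, Add(-9, 7))) = Add(0, Mul(8, -2)) = Add(0, -16) = -16)
Add(-2787459, Mul(-1, Function('U')(Function('X')(-12), P))) = Add(-2787459, Mul(-1, -16)) = Add(-2787459, 16) = -2787443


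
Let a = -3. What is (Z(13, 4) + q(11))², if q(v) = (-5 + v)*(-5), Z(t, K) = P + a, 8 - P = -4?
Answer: 441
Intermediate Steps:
P = 12 (P = 8 - 1*(-4) = 8 + 4 = 12)
Z(t, K) = 9 (Z(t, K) = 12 - 3 = 9)
q(v) = 25 - 5*v
(Z(13, 4) + q(11))² = (9 + (25 - 5*11))² = (9 + (25 - 55))² = (9 - 30)² = (-21)² = 441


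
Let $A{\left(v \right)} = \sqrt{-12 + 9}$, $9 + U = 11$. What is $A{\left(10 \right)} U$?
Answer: $2 i \sqrt{3} \approx 3.4641 i$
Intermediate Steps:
$U = 2$ ($U = -9 + 11 = 2$)
$A{\left(v \right)} = i \sqrt{3}$ ($A{\left(v \right)} = \sqrt{-3} = i \sqrt{3}$)
$A{\left(10 \right)} U = i \sqrt{3} \cdot 2 = 2 i \sqrt{3}$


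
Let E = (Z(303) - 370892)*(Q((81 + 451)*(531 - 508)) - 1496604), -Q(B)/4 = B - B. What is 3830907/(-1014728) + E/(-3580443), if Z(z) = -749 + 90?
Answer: -188089383412776371/1211058588168 ≈ -1.5531e+5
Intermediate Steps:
Q(B) = 0 (Q(B) = -4*(B - B) = -4*0 = 0)
Z(z) = -659
E = 556064712804 (E = (-659 - 370892)*(0 - 1496604) = -371551*(-1496604) = 556064712804)
3830907/(-1014728) + E/(-3580443) = 3830907/(-1014728) + 556064712804/(-3580443) = 3830907*(-1/1014728) + 556064712804*(-1/3580443) = -3830907/1014728 - 185354904268/1193481 = -188089383412776371/1211058588168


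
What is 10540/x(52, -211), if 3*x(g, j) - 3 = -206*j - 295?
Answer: 15810/21587 ≈ 0.73239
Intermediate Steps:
x(g, j) = -292/3 - 206*j/3 (x(g, j) = 1 + (-206*j - 295)/3 = 1 + (-295 - 206*j)/3 = 1 + (-295/3 - 206*j/3) = -292/3 - 206*j/3)
10540/x(52, -211) = 10540/(-292/3 - 206/3*(-211)) = 10540/(-292/3 + 43466/3) = 10540/(43174/3) = 10540*(3/43174) = 15810/21587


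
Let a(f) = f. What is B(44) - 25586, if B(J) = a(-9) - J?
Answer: -25639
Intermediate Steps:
B(J) = -9 - J
B(44) - 25586 = (-9 - 1*44) - 25586 = (-9 - 44) - 25586 = -53 - 25586 = -25639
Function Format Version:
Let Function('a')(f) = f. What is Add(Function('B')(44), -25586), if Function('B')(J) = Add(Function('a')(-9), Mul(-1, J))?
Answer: -25639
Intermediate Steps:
Function('B')(J) = Add(-9, Mul(-1, J))
Add(Function('B')(44), -25586) = Add(Add(-9, Mul(-1, 44)), -25586) = Add(Add(-9, -44), -25586) = Add(-53, -25586) = -25639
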